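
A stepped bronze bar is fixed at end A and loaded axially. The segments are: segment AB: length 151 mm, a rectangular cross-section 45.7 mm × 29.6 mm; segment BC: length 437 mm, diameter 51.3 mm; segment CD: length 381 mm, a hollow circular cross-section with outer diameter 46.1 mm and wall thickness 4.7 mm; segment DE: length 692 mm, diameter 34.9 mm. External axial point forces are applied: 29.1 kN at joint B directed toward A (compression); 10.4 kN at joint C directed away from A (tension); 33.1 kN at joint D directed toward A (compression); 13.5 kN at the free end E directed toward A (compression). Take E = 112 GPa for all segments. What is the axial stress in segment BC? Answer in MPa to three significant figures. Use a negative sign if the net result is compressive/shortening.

-17.5 MPa

Internal axial forces (sectioning from the free end, tension +): N_DE = -13.5 kN, N_CD = -46.6 kN, N_BC = -36.2 kN, N_AB = -65.3 kN.
A_BC = 2067 mm².
σ_BC = N_BC/A_BC = -36200/2067 = -17.51 MPa.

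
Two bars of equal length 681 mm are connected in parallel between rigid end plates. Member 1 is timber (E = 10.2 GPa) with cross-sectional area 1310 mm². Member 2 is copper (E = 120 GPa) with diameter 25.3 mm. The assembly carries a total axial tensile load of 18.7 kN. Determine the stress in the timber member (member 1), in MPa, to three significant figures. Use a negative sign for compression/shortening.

2.59 MPa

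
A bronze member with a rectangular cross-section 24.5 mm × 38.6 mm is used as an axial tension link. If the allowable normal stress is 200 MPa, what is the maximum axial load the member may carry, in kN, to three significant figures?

189 kN

A = 945.7 mm².
P_max = σ_allow · A = 200 · 945.7 = 189100 N = 189.1 kN.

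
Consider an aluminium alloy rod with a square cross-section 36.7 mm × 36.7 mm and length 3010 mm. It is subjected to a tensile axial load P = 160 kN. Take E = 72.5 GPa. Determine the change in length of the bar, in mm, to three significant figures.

A = 1347 mm².
δ_mech = NL/(AE) = 160000·3010/(1347·72500) = 4.932 mm.

4.93 mm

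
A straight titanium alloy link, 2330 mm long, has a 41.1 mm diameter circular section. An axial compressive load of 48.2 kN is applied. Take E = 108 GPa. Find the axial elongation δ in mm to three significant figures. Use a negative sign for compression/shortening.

A = 1327 mm².
δ_mech = NL/(AE) = -48200·2330/(1327·108000) = -0.7838 mm.

-0.784 mm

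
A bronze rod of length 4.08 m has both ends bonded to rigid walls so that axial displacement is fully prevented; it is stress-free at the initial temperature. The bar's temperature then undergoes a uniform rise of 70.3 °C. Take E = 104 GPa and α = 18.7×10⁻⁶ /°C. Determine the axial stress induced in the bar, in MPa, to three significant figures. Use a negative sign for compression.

Free thermal expansion αLΔT = 18.7e-6 · 4080 · 70.3 = 5.364 mm.
The walls impose strain ε = −(5.364)/4080 = -1.3146e-03; σ = Eε = 104000 · -1.3146e-03 = -136.7 MPa.

-137 MPa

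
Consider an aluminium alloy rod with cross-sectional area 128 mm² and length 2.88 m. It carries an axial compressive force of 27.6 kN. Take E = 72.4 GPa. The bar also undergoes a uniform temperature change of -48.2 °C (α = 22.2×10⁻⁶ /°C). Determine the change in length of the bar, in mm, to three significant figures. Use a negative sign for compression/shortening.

δ_mech = NL/(AE) = -27600·2880/(128·72400) = -8.577 mm.
δ_thermal = αLΔT = 22.2e-6·2880·-48.2 = -3.082 mm.
δ = δ_mech + δ_thermal = -11.66 mm.

-11.7 mm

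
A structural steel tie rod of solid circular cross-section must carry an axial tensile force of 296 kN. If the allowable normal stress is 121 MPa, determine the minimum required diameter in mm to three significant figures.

55.8 mm

Required area A ≥ P/σ_allow = 296000/121 = 2446 mm².
For a solid circular section, d ≥ √(4A/π) = 55.81 mm.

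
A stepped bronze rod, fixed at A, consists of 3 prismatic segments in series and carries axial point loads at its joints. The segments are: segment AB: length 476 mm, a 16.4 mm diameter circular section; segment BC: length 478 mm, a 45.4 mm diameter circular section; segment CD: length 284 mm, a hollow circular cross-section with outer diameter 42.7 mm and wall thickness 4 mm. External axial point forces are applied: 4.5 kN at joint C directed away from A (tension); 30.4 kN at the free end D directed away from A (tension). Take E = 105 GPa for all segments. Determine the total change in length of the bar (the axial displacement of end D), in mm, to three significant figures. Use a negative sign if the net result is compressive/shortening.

Internal axial forces (sectioning from the free end, tension +): N_CD = 30.4 kN, N_BC = 34.9 kN, N_AB = 34.9 kN.
A_AB = 211.2 mm².
A_BC = 1619 mm².
A_CD = 486.3 mm².
δ_AB = 34900·476/(211.2·105000) = 0.749 mm
δ_BC = 34900·478/(1619·105000) = 0.09814 mm
δ_CD = 30400·284/(486.3·105000) = 0.1691 mm
δ = Σδ_i = 1.016 mm.

1.02 mm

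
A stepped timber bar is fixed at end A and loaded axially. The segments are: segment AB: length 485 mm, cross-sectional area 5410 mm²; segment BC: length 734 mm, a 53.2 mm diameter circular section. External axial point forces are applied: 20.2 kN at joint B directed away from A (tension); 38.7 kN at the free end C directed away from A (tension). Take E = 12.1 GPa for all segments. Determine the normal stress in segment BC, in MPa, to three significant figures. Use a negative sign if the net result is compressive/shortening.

Internal axial forces (sectioning from the free end, tension +): N_BC = 38.7 kN, N_AB = 58.9 kN.
A_BC = 2223 mm².
σ_BC = N_BC/A_BC = 38700/2223 = 17.41 MPa.

17.4 MPa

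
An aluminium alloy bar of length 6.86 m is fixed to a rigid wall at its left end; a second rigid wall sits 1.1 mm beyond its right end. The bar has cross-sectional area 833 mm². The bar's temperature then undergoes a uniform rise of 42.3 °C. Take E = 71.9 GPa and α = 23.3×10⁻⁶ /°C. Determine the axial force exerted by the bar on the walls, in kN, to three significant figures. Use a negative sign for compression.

Free thermal expansion αLΔT = 23.3e-6 · 6860 · 42.3 = 6.761 mm.
The walls engage after the gap closes; constrained expansion = 6.761 − 1.1 = 5.661 mm.
The walls impose strain ε = −(5.661)/6860 = -8.2524e-04; σ = Eε = 71900 · -8.2524e-04 = -59.33 MPa.
Wall reaction R = σ·A = -59.33·833 = -49430 N = -49.43 kN.

-49.4 kN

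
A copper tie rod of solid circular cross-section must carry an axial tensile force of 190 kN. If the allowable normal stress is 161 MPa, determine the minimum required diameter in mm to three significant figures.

38.8 mm

Required area A ≥ P/σ_allow = 190000/161 = 1180 mm².
For a solid circular section, d ≥ √(4A/π) = 38.76 mm.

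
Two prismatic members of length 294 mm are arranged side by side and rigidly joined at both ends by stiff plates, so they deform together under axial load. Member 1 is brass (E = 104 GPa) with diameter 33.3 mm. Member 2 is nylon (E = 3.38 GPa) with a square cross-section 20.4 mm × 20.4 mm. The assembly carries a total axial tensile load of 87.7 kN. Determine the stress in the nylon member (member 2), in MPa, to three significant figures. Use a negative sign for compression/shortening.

A_1 = 870.9 mm².
A_2 = 416.2 mm².
Equal strain + equilibrium ⇒ each member carries load in proportion to AE: A₁E₁ = 90580000 N, A₂E₂ = 1407000 N, ΣAE = 91980000 N.
σ₂ = P·E₂/ΣAE = 87700·3380/91980000 = 3.223 MPa.

3.22 MPa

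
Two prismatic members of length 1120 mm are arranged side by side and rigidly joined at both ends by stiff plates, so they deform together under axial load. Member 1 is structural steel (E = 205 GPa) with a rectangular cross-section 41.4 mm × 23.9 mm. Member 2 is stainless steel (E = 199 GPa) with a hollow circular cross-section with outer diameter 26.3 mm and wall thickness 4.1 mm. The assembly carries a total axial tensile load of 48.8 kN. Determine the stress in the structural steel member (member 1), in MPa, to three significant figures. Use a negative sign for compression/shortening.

38.5 MPa

A_1 = 989.5 mm².
A_2 = 285.9 mm².
Equal strain + equilibrium ⇒ each member carries load in proportion to AE: A₁E₁ = 202800000 N, A₂E₂ = 56900000 N, ΣAE = 259700000 N.
σ₁ = P·E₁/ΣAE = 48800·205000/259700000 = 38.52 MPa.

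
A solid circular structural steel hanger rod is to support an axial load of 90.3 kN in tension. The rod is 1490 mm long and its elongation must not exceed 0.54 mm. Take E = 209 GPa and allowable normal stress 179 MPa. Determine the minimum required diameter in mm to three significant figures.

Required area A ≥ P/σ_allow = 90300/179 = 504.5 mm².
For a solid circular section, d ≥ √(4A/π) = 25.34 mm.
Elongation limit: A ≥ PL/(Eδ_allow) = 90300·1490/(209000·0.54) = 1192 mm² ⇒ d ≥ 38.96 mm.
The elongation limit governs.

39.0 mm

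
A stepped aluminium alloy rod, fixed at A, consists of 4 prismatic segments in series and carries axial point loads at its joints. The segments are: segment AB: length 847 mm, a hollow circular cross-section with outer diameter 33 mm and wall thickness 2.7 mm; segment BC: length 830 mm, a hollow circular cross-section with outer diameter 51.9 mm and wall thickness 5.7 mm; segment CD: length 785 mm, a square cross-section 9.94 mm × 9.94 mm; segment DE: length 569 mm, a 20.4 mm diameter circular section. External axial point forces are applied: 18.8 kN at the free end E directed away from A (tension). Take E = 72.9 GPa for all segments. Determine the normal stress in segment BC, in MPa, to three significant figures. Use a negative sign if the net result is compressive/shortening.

Internal axial forces (sectioning from the free end, tension +): N_DE = 18.8 kN, N_CD = 18.8 kN, N_BC = 18.8 kN, N_AB = 18.8 kN.
A_BC = 827.3 mm².
σ_BC = N_BC/A_BC = 18800/827.3 = 22.72 MPa.

22.7 MPa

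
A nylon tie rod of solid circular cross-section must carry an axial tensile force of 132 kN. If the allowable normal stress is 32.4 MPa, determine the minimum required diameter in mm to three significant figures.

72.0 mm

Required area A ≥ P/σ_allow = 132000/32.4 = 4074 mm².
For a solid circular section, d ≥ √(4A/π) = 72.02 mm.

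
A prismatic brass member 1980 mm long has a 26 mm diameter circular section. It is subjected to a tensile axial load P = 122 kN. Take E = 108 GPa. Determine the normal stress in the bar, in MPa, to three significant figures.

230 MPa

A = 530.9 mm².
σ = N/A = 122000/530.9 = 229.8 MPa.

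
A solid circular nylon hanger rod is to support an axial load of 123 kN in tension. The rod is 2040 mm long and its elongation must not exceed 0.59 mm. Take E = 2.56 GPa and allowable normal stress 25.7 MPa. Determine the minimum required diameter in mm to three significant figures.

460 mm

Required area A ≥ P/σ_allow = 123000/25.7 = 4786 mm².
For a solid circular section, d ≥ √(4A/π) = 78.06 mm.
Elongation limit: A ≥ PL/(Eδ_allow) = 123000·2040/(2560·0.59) = 166100 mm² ⇒ d ≥ 459.9 mm.
The elongation limit governs.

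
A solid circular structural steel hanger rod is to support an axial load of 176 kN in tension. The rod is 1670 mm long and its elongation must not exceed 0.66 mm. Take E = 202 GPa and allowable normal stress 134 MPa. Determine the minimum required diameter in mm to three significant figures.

Required area A ≥ P/σ_allow = 176000/134 = 1313 mm².
For a solid circular section, d ≥ √(4A/π) = 40.89 mm.
Elongation limit: A ≥ PL/(Eδ_allow) = 176000·1670/(202000·0.66) = 2205 mm² ⇒ d ≥ 52.98 mm.
The elongation limit governs.

53.0 mm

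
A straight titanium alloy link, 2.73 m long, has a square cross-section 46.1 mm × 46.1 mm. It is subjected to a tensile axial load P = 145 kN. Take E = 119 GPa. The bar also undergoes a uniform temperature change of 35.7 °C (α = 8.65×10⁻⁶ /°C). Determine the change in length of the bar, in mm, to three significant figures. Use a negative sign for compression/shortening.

A = 2125 mm².
δ_mech = NL/(AE) = 145000·2730/(2125·119000) = 1.565 mm.
δ_thermal = αLΔT = 8.65e-6·2730·35.7 = 0.843 mm.
δ = δ_mech + δ_thermal = 2.408 mm.

2.41 mm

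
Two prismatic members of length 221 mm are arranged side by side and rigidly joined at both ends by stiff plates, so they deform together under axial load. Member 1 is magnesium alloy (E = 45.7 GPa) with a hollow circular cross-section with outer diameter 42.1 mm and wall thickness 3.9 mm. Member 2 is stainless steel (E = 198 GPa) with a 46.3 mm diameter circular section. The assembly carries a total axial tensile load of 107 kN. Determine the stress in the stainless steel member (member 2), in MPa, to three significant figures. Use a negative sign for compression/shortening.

59.7 MPa

A_1 = 468 mm².
A_2 = 1684 mm².
Equal strain + equilibrium ⇒ each member carries load in proportion to AE: A₁E₁ = 21390000 N, A₂E₂ = 333400000 N, ΣAE = 354800000 N.
σ₂ = P·E₂/ΣAE = 107000·198000/354800000 = 59.72 MPa.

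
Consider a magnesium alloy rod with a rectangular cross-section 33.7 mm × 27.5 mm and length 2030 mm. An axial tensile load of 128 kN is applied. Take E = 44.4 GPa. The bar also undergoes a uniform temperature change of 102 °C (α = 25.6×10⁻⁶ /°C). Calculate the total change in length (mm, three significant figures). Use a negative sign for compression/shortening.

A = 926.8 mm².
δ_mech = NL/(AE) = 128000·2030/(926.8·44400) = 6.315 mm.
δ_thermal = αLΔT = 25.6e-6·2030·102 = 5.301 mm.
δ = δ_mech + δ_thermal = 11.62 mm.

11.6 mm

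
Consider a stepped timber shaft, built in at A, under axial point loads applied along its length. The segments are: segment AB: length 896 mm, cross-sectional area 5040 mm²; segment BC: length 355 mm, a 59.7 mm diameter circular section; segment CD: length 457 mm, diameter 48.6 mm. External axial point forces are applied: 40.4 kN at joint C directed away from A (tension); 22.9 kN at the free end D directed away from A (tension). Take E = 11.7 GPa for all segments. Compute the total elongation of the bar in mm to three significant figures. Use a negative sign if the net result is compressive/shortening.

2.13 mm

Internal axial forces (sectioning from the free end, tension +): N_CD = 22.9 kN, N_BC = 63.3 kN, N_AB = 63.3 kN.
A_BC = 2799 mm².
A_CD = 1855 mm².
δ_AB = 63300·896/(5040·11700) = 0.9618 mm
δ_BC = 63300·355/(2799·11700) = 0.6861 mm
δ_CD = 22900·457/(1855·11700) = 0.4822 mm
δ = Σδ_i = 2.13 mm.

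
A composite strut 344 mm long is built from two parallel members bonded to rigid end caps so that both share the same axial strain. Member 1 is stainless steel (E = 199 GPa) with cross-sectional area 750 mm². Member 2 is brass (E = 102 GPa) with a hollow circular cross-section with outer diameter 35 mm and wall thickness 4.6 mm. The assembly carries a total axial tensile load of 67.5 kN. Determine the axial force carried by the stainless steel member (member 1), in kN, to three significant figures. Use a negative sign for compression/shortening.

A_2 = 439.3 mm².
Equal strain + equilibrium ⇒ each member carries load in proportion to AE: A₁E₁ = 149200000 N, A₂E₂ = 44810000 N, ΣAE = 194100000 N.
F₁ = P·A₁E₁/ΣAE = 67500·149200000/194100000 = 51910 N.

51.9 kN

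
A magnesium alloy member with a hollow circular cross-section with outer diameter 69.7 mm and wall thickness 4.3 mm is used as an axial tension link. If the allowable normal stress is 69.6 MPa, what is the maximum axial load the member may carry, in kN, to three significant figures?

A = 883.5 mm².
P_max = σ_allow · A = 69.6 · 883.5 = 61490 N = 61.49 kN.

61.5 kN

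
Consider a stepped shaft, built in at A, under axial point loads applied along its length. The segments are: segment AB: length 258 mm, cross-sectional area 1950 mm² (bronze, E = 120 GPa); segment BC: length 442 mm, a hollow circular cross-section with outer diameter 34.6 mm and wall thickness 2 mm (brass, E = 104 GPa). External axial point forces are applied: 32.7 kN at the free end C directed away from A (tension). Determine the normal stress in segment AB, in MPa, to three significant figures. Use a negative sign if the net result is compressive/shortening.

Internal axial forces (sectioning from the free end, tension +): N_BC = 32.7 kN, N_AB = 32.7 kN.
σ_AB = N_AB/A_AB = 32700/1950 = 16.77 MPa.

16.8 MPa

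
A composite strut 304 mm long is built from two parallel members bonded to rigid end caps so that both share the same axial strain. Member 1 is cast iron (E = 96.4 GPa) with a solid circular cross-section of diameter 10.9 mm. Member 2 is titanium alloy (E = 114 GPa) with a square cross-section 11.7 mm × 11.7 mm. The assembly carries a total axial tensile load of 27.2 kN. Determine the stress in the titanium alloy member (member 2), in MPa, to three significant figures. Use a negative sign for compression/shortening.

126 MPa

A_1 = 93.31 mm².
A_2 = 136.9 mm².
Equal strain + equilibrium ⇒ each member carries load in proportion to AE: A₁E₁ = 8995000 N, A₂E₂ = 15610000 N, ΣAE = 24600000 N.
σ₂ = P·E₂/ΣAE = 27200·114000/24600000 = 126 MPa.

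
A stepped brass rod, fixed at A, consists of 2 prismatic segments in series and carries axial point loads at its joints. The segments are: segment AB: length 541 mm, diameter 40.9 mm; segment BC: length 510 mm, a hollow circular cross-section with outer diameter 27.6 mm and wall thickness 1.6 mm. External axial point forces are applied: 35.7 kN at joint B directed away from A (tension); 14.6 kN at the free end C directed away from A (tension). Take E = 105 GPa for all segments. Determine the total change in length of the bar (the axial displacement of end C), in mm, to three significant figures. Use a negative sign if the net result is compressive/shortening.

0.740 mm

Internal axial forces (sectioning from the free end, tension +): N_BC = 14.6 kN, N_AB = 50.3 kN.
A_AB = 1314 mm².
A_BC = 130.7 mm².
δ_AB = 50300·541/(1314·105000) = 0.1973 mm
δ_BC = 14600·510/(130.7·105000) = 0.5426 mm
δ = Σδ_i = 0.7399 mm.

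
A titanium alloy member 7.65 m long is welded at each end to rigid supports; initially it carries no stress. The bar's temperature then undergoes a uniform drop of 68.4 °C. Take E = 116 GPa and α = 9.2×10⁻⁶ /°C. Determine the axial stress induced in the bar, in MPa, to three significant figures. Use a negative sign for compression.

Free thermal expansion αLΔT = 9.2e-6 · 7650 · -68.4 = -4.814 mm.
The walls impose strain ε = −(-4.814)/7650 = 6.2928e-04; σ = Eε = 116000 · 6.2928e-04 = 73 MPa.

73.0 MPa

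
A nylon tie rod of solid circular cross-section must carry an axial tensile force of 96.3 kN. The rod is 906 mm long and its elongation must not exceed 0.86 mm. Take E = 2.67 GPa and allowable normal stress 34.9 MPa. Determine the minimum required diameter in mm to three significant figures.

Required area A ≥ P/σ_allow = 96300/34.9 = 2759 mm².
For a solid circular section, d ≥ √(4A/π) = 59.27 mm.
Elongation limit: A ≥ PL/(Eδ_allow) = 96300·906/(2670·0.86) = 38000 mm² ⇒ d ≥ 220 mm.
The elongation limit governs.

220 mm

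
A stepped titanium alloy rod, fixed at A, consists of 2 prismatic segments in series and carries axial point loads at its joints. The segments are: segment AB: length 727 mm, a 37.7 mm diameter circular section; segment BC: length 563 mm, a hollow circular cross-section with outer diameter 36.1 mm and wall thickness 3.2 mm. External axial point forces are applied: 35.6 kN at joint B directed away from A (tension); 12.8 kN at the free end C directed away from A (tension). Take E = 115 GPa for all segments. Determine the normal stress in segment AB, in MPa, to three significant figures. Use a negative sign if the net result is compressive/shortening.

43.4 MPa

Internal axial forces (sectioning from the free end, tension +): N_BC = 12.8 kN, N_AB = 48.4 kN.
A_AB = 1116 mm².
σ_AB = N_AB/A_AB = 48400/1116 = 43.36 MPa.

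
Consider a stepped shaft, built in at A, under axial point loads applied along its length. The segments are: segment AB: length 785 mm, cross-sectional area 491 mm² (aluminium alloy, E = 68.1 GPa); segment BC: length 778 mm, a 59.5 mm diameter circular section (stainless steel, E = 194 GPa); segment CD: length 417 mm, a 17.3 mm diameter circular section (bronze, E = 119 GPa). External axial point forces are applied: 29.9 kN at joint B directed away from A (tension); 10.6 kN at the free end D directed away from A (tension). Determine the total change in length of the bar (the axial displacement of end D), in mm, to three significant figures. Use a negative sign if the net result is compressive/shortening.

1.12 mm

Internal axial forces (sectioning from the free end, tension +): N_CD = 10.6 kN, N_BC = 10.6 kN, N_AB = 40.5 kN.
A_BC = 2781 mm².
A_CD = 235.1 mm².
δ_AB = 40500·785/(491·68100) = 0.9508 mm
δ_BC = 10600·778/(2781·194000) = 0.01529 mm
δ_CD = 10600·417/(235.1·119000) = 0.158 mm
δ = Σδ_i = 1.124 mm.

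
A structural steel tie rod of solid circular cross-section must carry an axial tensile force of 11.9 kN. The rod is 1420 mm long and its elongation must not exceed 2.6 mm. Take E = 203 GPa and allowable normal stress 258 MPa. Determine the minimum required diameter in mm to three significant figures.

7.66 mm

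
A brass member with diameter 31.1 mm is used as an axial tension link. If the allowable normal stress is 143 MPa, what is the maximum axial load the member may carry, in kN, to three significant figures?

109 kN

A = 759.6 mm².
P_max = σ_allow · A = 143 · 759.6 = 108600 N = 108.6 kN.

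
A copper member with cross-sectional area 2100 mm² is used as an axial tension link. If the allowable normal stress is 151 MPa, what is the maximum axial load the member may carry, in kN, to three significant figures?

317 kN

P_max = σ_allow · A = 151 · 2100 = 317100 N = 317.1 kN.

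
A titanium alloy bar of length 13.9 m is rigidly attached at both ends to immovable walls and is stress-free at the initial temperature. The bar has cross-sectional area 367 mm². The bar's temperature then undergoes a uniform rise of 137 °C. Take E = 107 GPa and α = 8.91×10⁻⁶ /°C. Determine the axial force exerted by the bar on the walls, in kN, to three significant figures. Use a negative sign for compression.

-47.9 kN

Free thermal expansion αLΔT = 8.91e-6 · 13900 · 137 = 16.97 mm.
The walls impose strain ε = −(16.97)/13900 = -1.2207e-03; σ = Eε = 107000 · -1.2207e-03 = -130.6 MPa.
Wall reaction R = σ·A = -130.6·367 = -47930 N = -47.93 kN.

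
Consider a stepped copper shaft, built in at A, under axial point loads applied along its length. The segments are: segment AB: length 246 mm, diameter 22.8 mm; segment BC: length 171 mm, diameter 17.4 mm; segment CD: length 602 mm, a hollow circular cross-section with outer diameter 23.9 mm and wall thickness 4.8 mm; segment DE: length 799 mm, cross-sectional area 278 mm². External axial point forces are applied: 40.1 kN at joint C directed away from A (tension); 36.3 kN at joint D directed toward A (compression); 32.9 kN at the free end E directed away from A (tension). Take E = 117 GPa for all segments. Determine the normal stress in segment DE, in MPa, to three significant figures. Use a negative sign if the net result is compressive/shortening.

Internal axial forces (sectioning from the free end, tension +): N_DE = 32.9 kN, N_CD = -3.4 kN, N_BC = 36.7 kN, N_AB = 36.7 kN.
σ_DE = N_DE/A_DE = 32900/278 = 118.3 MPa.

118 MPa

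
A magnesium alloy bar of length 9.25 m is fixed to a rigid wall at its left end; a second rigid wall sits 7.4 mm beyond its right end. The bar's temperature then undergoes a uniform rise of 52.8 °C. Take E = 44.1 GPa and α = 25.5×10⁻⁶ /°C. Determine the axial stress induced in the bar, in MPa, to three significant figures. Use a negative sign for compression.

-24.1 MPa

Free thermal expansion αLΔT = 25.5e-6 · 9250 · 52.8 = 12.45 mm.
The walls engage after the gap closes; constrained expansion = 12.45 − 7.4 = 5.054 mm.
The walls impose strain ε = −(5.054)/9250 = -5.4640e-04; σ = Eε = 44100 · -5.4640e-04 = -24.1 MPa.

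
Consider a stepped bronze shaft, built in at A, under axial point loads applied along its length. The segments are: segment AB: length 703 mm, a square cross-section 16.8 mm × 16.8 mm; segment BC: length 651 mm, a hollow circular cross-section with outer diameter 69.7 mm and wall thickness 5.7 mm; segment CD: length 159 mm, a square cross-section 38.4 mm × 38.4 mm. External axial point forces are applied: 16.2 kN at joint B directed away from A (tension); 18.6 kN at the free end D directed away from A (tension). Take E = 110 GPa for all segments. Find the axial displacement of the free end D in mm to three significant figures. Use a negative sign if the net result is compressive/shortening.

0.902 mm

Internal axial forces (sectioning from the free end, tension +): N_CD = 18.6 kN, N_BC = 18.6 kN, N_AB = 34.8 kN.
A_AB = 282.2 mm².
A_BC = 1146 mm².
A_CD = 1475 mm².
δ_AB = 34800·703/(282.2·110000) = 0.788 mm
δ_BC = 18600·651/(1146·110000) = 0.09605 mm
δ_CD = 18600·159/(1475·110000) = 0.01823 mm
δ = Σδ_i = 0.9023 mm.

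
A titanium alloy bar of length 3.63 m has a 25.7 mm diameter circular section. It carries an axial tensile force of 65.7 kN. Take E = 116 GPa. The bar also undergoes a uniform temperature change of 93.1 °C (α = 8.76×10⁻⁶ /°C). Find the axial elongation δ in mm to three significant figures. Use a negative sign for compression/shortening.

6.92 mm

A = 518.7 mm².
δ_mech = NL/(AE) = 65700·3630/(518.7·116000) = 3.963 mm.
δ_thermal = αLΔT = 8.76e-6·3630·93.1 = 2.96 mm.
δ = δ_mech + δ_thermal = 6.924 mm.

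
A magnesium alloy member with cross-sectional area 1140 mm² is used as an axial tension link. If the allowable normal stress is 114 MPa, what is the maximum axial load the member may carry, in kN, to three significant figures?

P_max = σ_allow · A = 114 · 1140 = 130000 N = 130 kN.

130 kN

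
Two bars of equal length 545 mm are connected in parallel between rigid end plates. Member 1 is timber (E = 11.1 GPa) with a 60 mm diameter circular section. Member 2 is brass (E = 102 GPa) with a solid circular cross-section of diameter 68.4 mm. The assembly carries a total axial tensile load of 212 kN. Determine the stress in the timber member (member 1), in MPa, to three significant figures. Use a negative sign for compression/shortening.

A_1 = 2827 mm².
A_2 = 3675 mm².
Equal strain + equilibrium ⇒ each member carries load in proportion to AE: A₁E₁ = 31380000 N, A₂E₂ = 374800000 N, ΣAE = 406200000 N.
σ₁ = P·E₁/ΣAE = 212000·11100/406200000 = 5.793 MPa.

5.79 MPa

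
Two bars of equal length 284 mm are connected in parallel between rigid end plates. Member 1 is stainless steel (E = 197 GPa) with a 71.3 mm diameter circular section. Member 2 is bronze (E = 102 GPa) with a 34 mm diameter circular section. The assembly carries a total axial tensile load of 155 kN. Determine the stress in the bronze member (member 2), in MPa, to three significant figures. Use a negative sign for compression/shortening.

18.0 MPa

A_1 = 3993 mm².
A_2 = 907.9 mm².
Equal strain + equilibrium ⇒ each member carries load in proportion to AE: A₁E₁ = 786600000 N, A₂E₂ = 92610000 N, ΣAE = 879200000 N.
σ₂ = P·E₂/ΣAE = 155000·102000/879200000 = 17.98 MPa.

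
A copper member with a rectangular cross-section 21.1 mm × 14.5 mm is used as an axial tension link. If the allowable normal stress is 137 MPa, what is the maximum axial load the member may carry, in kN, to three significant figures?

41.9 kN

A = 306 mm².
P_max = σ_allow · A = 137 · 306 = 41920 N = 41.92 kN.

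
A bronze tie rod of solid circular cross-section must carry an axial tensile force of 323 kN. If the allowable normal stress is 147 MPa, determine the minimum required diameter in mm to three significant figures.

Required area A ≥ P/σ_allow = 323000/147 = 2197 mm².
For a solid circular section, d ≥ √(4A/π) = 52.89 mm.

52.9 mm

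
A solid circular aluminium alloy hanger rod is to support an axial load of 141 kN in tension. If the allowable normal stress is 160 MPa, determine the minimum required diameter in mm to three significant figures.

33.5 mm

Required area A ≥ P/σ_allow = 141000/160 = 881.2 mm².
For a solid circular section, d ≥ √(4A/π) = 33.5 mm.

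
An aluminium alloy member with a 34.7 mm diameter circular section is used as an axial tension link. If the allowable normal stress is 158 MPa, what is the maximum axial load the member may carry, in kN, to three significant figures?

149 kN

A = 945.7 mm².
P_max = σ_allow · A = 158 · 945.7 = 149400 N = 149.4 kN.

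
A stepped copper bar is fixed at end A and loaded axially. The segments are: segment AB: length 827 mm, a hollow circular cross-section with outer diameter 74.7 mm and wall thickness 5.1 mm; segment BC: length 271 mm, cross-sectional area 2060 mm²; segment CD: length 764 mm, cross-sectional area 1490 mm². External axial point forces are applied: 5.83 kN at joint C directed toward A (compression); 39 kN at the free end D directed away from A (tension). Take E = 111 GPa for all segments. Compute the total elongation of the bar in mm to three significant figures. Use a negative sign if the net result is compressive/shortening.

0.441 mm

Internal axial forces (sectioning from the free end, tension +): N_CD = 39 kN, N_BC = 33.17 kN, N_AB = 33.17 kN.
A_AB = 1115 mm².
δ_AB = 33170·827/(1115·111000) = 0.2216 mm
δ_BC = 33170·271/(2060·111000) = 0.03931 mm
δ_CD = 39000·764/(1490·111000) = 0.1802 mm
δ = Σδ_i = 0.4411 mm.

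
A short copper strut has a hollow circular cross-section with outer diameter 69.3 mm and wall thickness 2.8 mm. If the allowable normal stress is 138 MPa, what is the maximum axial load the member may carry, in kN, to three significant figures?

80.7 kN

A = 585 mm².
P_max = σ_allow · A = 138 · 585 = 80730 N = 80.73 kN.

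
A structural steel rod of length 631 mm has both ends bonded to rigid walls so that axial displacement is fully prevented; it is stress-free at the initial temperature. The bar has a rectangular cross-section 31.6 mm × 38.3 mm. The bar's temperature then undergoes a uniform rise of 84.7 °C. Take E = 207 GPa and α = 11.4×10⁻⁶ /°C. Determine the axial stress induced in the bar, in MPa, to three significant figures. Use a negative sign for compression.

Free thermal expansion αLΔT = 11.4e-6 · 631 · 84.7 = 0.6093 mm.
The walls impose strain ε = −(0.6093)/631 = -9.6558e-04; σ = Eε = 207000 · -9.6558e-04 = -199.9 MPa.

-200 MPa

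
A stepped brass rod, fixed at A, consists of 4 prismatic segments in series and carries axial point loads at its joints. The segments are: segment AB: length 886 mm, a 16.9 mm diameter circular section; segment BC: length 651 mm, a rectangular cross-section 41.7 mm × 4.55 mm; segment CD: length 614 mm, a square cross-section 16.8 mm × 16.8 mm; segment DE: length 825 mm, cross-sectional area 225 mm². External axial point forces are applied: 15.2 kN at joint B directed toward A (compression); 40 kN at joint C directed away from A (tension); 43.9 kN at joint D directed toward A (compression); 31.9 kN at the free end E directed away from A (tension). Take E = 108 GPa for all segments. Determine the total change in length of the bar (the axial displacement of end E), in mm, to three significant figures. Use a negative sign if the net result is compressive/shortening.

2.20 mm

Internal axial forces (sectioning from the free end, tension +): N_DE = 31.9 kN, N_CD = -12 kN, N_BC = 28 kN, N_AB = 12.8 kN.
A_AB = 224.3 mm².
A_BC = 189.7 mm².
A_CD = 282.2 mm².
δ_AB = 12800·886/(224.3·108000) = 0.4681 mm
δ_BC = 28000·651/(189.7·108000) = 0.8895 mm
δ_CD = -12000·614/(282.2·108000) = -0.2417 mm
δ_DE = 31900·825/(225·108000) = 1.083 mm
δ = Σδ_i = 2.199 mm.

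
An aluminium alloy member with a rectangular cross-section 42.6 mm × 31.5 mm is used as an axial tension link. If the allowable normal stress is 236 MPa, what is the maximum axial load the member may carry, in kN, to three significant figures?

317 kN

A = 1342 mm².
P_max = σ_allow · A = 236 · 1342 = 316700 N = 316.7 kN.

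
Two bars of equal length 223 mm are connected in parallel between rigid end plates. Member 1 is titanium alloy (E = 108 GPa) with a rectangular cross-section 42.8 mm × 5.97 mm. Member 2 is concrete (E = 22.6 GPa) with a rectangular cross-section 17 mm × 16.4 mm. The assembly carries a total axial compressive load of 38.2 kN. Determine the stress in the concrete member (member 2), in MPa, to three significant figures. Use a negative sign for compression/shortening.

-25.5 MPa

A_1 = 255.5 mm².
A_2 = 278.8 mm².
Equal strain + equilibrium ⇒ each member carries load in proportion to AE: A₁E₁ = 27600000 N, A₂E₂ = 6301000 N, ΣAE = 33900000 N.
σ₂ = P·E₂/ΣAE = -38200·22600/33900000 = -25.47 MPa.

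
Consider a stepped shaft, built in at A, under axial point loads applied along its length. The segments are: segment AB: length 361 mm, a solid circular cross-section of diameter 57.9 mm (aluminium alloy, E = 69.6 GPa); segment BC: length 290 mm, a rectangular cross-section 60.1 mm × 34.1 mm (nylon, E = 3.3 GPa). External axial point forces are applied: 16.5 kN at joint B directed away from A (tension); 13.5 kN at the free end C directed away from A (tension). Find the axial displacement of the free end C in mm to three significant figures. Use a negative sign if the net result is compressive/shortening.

0.638 mm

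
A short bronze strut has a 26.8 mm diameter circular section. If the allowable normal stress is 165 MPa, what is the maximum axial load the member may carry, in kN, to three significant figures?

93.1 kN

A = 564.1 mm².
P_max = σ_allow · A = 165 · 564.1 = 93080 N = 93.08 kN.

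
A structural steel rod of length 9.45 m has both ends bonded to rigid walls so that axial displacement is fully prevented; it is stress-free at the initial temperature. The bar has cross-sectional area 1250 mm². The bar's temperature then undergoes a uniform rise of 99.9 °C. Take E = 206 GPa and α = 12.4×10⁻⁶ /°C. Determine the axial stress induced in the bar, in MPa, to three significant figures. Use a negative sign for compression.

Free thermal expansion αLΔT = 12.4e-6 · 9450 · 99.9 = 11.71 mm.
The walls impose strain ε = −(11.71)/9450 = -1.2388e-03; σ = Eε = 206000 · -1.2388e-03 = -255.2 MPa.

-255 MPa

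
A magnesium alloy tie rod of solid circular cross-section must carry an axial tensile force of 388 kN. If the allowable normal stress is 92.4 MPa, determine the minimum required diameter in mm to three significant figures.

73.1 mm

Required area A ≥ P/σ_allow = 388000/92.4 = 4199 mm².
For a solid circular section, d ≥ √(4A/π) = 73.12 mm.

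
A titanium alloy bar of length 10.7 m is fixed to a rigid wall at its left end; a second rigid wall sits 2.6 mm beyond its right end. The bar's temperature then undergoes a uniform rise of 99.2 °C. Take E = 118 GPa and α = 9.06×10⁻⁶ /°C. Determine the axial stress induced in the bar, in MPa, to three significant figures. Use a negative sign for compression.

-77.4 MPa

Free thermal expansion αLΔT = 9.06e-6 · 10700 · 99.2 = 9.617 mm.
The walls engage after the gap closes; constrained expansion = 9.617 − 2.6 = 7.017 mm.
The walls impose strain ε = −(7.017)/10700 = -6.5576e-04; σ = Eε = 118000 · -6.5576e-04 = -77.38 MPa.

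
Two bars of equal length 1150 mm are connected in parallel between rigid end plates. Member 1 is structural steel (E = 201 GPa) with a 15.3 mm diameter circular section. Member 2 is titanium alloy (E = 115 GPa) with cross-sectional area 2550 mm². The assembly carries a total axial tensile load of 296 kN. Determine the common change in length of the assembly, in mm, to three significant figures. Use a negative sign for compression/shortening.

A_1 = 183.9 mm².
Equal strain + equilibrium ⇒ each member carries load in proportion to AE: A₁E₁ = 36950000 N, A₂E₂ = 293200000 N, ΣAE = 330200000 N.
δ = PL/ΣAE = 296000·1150/330200000 = 1.031 mm.

1.03 mm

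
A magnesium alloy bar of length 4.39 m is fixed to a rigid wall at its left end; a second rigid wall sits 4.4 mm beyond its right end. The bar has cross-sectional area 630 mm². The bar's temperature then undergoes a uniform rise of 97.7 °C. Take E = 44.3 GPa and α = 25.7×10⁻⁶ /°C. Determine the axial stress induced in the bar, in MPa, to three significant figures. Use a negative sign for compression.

Free thermal expansion αLΔT = 25.7e-6 · 4390 · 97.7 = 11.02 mm.
The walls engage after the gap closes; constrained expansion = 11.02 − 4.4 = 6.623 mm.
The walls impose strain ε = −(6.623)/4390 = -1.5086e-03; σ = Eε = 44300 · -1.5086e-03 = -66.83 MPa.

-66.8 MPa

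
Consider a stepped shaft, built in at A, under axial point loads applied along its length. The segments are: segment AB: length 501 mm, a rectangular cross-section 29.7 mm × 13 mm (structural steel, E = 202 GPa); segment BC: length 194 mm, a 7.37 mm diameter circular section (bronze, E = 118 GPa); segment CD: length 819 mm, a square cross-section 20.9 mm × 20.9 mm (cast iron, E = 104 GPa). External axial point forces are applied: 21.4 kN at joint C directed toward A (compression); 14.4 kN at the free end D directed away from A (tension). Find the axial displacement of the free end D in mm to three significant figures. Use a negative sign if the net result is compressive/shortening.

Internal axial forces (sectioning from the free end, tension +): N_CD = 14.4 kN, N_BC = -7 kN, N_AB = -7 kN.
A_AB = 386.1 mm².
A_BC = 42.66 mm².
A_CD = 436.8 mm².
δ_AB = -7000·501/(386.1·202000) = -0.04497 mm
δ_BC = -7000·194/(42.66·118000) = -0.2698 mm
δ_CD = 14400·819/(436.8·104000) = 0.2596 mm
δ = Σδ_i = -0.05513 mm.

-0.0551 mm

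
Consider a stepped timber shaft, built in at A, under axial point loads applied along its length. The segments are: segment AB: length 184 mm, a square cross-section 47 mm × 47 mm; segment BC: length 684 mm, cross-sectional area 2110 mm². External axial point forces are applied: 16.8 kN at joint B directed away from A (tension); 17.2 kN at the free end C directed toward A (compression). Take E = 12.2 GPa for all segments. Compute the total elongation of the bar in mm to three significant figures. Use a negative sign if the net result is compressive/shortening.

Internal axial forces (sectioning from the free end, tension +): N_BC = -17.2 kN, N_AB = -0.4 kN.
A_AB = 2209 mm².
δ_AB = -400·184/(2209·12200) = -0.002731 mm
δ_BC = -17200·684/(2110·12200) = -0.457 mm
δ = Σδ_i = -0.4598 mm.

-0.460 mm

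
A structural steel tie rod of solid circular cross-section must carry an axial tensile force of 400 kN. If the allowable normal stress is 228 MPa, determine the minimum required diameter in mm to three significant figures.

47.3 mm

Required area A ≥ P/σ_allow = 400000/228 = 1754 mm².
For a solid circular section, d ≥ √(4A/π) = 47.26 mm.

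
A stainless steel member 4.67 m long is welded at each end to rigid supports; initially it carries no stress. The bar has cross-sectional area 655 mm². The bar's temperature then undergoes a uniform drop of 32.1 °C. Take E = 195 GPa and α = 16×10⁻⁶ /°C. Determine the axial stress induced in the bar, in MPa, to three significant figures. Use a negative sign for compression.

100 MPa

Free thermal expansion αLΔT = 16e-6 · 4670 · -32.1 = -2.399 mm.
The walls impose strain ε = −(-2.399)/4670 = 5.1360e-04; σ = Eε = 195000 · 5.1360e-04 = 100.2 MPa.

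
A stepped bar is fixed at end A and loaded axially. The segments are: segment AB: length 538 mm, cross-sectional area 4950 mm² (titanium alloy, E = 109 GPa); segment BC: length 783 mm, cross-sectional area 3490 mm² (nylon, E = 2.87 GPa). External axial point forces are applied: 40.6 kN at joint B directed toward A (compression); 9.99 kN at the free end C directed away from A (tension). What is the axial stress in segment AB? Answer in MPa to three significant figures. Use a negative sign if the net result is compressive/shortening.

-6.18 MPa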